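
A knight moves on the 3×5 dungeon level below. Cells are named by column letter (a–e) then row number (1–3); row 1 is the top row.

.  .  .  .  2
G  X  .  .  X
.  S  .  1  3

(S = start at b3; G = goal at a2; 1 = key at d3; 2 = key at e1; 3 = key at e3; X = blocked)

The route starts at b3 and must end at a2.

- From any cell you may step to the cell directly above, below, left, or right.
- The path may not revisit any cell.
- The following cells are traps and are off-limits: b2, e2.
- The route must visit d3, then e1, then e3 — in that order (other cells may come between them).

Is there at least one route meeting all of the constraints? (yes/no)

no

e1 must be visited but has only one open neighbour (d1), and it is neither the start nor the goal — the route would have to enter and leave through d1, re-entering it.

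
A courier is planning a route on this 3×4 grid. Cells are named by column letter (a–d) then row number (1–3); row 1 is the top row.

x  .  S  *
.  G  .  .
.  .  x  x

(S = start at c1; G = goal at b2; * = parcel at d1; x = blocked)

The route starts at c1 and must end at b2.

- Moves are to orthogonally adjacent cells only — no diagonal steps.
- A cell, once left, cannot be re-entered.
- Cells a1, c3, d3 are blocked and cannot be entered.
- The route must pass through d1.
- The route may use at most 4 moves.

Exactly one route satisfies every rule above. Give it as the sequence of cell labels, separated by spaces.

c1 d1 d2 c2 b2

The budget equals the shortest possible length, so every move has to be on a shortest route through the required cells.
Route from c1: right to d1, down to d2, 2× left (reaching b2) — 4 moves in all.
Check: all required cells visited; 4 ≤ 4 moves.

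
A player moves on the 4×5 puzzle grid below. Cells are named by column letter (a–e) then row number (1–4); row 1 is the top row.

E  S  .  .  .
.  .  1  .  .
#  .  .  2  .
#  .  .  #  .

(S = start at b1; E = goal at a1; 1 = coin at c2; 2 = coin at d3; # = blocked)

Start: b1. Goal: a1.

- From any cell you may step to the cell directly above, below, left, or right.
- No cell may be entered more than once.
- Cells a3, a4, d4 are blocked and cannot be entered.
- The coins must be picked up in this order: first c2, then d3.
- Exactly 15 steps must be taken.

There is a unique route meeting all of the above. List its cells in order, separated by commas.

The waypoints must appear in the order c2, d3, with no cell reused.
Route from b1: right to c1, down to c2, right to d2, up to d1, right to e1, 2× down (reaching e3), 2× left (reaching c3), down to c4, left to b4, 2× up (reaching b2), left to a2, up to a1 — 15 moves in all.
Check: order respected (1 at step 2, 2 at step 8); 15 moves as required.

b1, c1, c2, d2, d1, e1, e2, e3, d3, c3, c4, b4, b3, b2, a2, a1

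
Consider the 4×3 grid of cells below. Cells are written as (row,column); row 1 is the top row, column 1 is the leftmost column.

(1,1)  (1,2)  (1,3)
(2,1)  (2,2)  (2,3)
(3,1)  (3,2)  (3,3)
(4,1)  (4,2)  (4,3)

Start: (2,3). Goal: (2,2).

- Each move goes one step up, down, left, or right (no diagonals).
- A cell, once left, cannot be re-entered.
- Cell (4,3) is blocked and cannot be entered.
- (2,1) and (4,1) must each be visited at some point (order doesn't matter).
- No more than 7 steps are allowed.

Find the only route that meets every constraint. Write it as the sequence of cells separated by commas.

The 7-move cap with required stops at (2,1), (4,1) leaves no slack for detours.
Route from (2,3): down 1 to (3,3), left 1 to (3,2), down 1 to (4,2), left 1 to (4,1), up 2 to (2,1), right 1 to (2,2) — 7 moves in all.
Check: all required cells visited; 7 ≤ 7 moves.

(2,3), (3,3), (3,2), (4,2), (4,1), (3,1), (2,1), (2,2)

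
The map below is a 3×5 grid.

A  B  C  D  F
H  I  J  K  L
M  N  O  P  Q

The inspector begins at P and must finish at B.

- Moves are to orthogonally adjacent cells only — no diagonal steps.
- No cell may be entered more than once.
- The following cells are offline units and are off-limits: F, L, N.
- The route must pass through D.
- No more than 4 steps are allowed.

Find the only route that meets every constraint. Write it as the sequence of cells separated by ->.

The budget equals the shortest possible length, so every move has to be on a shortest route through the required cells.
Route from P: 2× up (reaching D), 2× left (reaching B) — 4 moves in all.
Check: all required cells visited; 4 ≤ 4 moves.

P -> K -> D -> C -> B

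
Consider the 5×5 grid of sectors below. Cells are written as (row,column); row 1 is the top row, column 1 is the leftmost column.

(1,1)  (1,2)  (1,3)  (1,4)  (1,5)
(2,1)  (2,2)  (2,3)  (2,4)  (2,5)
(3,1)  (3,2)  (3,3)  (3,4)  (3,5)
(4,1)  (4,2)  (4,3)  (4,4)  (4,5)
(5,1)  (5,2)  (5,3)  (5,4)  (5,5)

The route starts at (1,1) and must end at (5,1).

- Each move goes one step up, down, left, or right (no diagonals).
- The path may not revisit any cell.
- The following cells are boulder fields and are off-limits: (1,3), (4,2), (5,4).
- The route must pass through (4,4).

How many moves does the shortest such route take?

Any route passes through (4,4) somewhere between (1,1) and (5,1). Summing Manhattan distances along the two legs ((1,1) → (4,4) → (5,1)) gives a lower bound of 6 + 4 = 10 moves.
A route of 10 moves achieves this: (1,1) → (2,1) → (3,1) → (3,2) → (3,3) → (3,4) → (4,4) → (4,3) → (5,3) → (5,2) → (5,1).
Since 10 matches the lower bound, it is optimal.

10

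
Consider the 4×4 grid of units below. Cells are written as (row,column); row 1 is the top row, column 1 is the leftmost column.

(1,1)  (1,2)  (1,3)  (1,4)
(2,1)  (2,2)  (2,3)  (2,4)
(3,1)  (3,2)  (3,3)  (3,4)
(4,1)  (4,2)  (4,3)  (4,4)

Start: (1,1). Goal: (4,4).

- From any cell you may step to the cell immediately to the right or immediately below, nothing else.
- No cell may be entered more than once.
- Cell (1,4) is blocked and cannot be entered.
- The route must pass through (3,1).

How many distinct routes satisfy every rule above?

4

A right/down-only route from (1,1) to (4,4) makes exactly 3 down-moves and 3 right-moves in some order.
With no other constraints that would be C(6,3) = 20 routes.
Split at (3,1) and multiply the segment counts (each segment already excludes blocked cells): (1,1)→(3,1): 1; (3,1)→(4,4): 4; product = 4.
That gives 4 routes.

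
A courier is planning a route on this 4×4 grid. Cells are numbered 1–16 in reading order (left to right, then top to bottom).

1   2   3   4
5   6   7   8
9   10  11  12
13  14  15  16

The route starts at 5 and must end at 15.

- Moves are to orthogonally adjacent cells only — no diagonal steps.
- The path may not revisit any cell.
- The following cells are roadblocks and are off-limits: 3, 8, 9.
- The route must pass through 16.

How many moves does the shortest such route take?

Any route passes through 16 somewhere between 5 and 15. Summing Manhattan distances along the two legs (5 → 16 → 15) gives a lower bound of 5 + 1 = 6 moves.
A route of 6 moves achieves this: 5 → 6 → 10 → 11 → 12 → 16 → 15.
Since 6 matches the lower bound, it is optimal.

6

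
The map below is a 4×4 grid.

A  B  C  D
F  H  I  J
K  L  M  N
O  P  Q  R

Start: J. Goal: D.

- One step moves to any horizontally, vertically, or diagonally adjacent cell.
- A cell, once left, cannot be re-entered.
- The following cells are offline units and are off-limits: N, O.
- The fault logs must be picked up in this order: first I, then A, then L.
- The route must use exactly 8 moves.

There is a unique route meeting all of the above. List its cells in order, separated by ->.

J -> I -> B -> A -> F -> L -> H -> C -> D

The waypoints must appear in the order I, A, L, with no cell reused.
Route from J: left 1 to I, up-left 1 to B, left 1 to A, down 1 to F, down-right 1 to L, up 1 to H, up-right 1 to C, right 1 to D — 8 moves in all.
Check: order respected (I at step 1, A at step 3, L at step 5); 8 moves as required.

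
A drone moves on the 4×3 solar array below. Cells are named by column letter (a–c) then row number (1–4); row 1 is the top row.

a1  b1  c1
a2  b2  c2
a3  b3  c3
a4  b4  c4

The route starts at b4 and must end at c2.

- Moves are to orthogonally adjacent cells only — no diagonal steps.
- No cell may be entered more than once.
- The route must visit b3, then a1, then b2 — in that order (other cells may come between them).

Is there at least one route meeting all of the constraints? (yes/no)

yes

One route that works: b4 → b3 → a3 → a2 → a1 → b1 → b2 → c2.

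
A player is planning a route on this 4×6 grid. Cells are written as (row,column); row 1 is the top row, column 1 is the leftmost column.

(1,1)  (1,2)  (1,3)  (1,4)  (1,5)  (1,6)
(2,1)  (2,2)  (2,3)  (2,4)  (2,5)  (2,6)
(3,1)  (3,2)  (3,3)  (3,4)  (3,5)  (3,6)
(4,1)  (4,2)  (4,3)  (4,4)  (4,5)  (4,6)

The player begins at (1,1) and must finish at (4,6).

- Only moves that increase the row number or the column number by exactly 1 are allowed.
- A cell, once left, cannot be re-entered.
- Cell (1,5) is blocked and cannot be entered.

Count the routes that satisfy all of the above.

52

A right/down-only route from (1,1) to (4,6) makes exactly 3 down-moves and 5 right-moves in some order.
With no other constraints that would be C(8,3) = 56 routes.
Subtract routes through each blocked cell (inclusion–exclusion for overlaps): − through (1,5): 4 → 52.
That gives 52 routes.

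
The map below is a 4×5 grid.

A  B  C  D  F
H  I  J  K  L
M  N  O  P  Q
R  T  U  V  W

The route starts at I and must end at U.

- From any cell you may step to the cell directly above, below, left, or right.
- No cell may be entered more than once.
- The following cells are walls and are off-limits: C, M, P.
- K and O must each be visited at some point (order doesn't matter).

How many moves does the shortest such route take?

9

Any route passes through K and O in some order between I and U. Summing Manhattan distances along each leg and taking the cheapest ordering (I → K → O → U) gives a lower bound of 2 + 2 + 1 = 5 moves.
The shortest route satisfying every rule uses 9 moves: I → N → O → J → K → L → Q → W → V → U.
The no-revisit rule (legs can't share cells) pushes the minimum above the 5-move bound; an exhaustive check rules out every length from 5 to 8 (on a 4-connected grid the length of any start-to-goal walk has the same parity as the Manhattan bound, so only lengths 5, 7, 9, … need checking), leaving 9 as the minimum.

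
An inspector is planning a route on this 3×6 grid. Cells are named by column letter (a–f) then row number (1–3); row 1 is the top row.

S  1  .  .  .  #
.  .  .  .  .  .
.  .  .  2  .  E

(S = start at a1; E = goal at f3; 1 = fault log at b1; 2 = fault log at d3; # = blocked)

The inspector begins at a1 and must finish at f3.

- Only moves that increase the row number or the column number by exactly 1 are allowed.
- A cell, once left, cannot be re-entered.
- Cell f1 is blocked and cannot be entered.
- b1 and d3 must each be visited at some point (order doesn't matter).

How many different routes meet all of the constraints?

6

A right/down-only route from a1 to f3 makes exactly 2 down-moves and 5 right-moves in some order.
With no other constraints that would be C(7,2) = 21 routes.
A monotone route can only reach the required cells in the order b1, d3, so split there and multiply the segment counts (each segment already excludes blocked cells): a1→b1: 1; b1→d3: 6; d3→f3: 1; product = 6.
That gives 6 routes.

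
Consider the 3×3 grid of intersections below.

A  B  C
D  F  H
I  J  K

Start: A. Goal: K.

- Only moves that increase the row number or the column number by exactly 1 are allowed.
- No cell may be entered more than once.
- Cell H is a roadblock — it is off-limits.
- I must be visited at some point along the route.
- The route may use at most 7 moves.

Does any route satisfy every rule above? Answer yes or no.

One route that works: A → D → I → J → K.

yes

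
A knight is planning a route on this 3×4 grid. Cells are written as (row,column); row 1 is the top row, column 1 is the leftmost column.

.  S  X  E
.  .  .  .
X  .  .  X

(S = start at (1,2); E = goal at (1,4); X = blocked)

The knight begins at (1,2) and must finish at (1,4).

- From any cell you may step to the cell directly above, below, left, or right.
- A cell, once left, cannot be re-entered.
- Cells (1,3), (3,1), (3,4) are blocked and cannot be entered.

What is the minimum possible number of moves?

4

The Manhattan distance from (1,2) to (1,4) is |1−1| + |2−4| = 2, so at least 2 moves are needed.
That bound ignores the blocked cells. Measuring each leg by the fewest moves that actually steer around them ((1,2)→(1,4): 4) raises the lower bound to 4.
A route of 4 moves exists: (1,2) → (2,2) → (2,3) → (2,4) → (1,4).
Since 4 matches that lower bound, it is optimal.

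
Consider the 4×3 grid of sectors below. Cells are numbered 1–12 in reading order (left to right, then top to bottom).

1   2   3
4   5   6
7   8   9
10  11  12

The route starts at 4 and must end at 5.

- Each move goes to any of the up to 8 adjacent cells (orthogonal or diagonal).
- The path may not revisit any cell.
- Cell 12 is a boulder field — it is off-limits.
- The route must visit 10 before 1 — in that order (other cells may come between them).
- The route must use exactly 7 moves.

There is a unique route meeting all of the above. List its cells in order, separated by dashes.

The waypoints must appear in the order 10, 1, with no cell reused.
Route from 4: down 2 to 10, up-right 2 to 6, up-left 1 to 2, left 1 to 1, down-right 1 to 5 — 7 moves in all.
Check: order respected (10 at step 2, 1 at step 6); 7 moves as required.

4 - 7 - 10 - 8 - 6 - 2 - 1 - 5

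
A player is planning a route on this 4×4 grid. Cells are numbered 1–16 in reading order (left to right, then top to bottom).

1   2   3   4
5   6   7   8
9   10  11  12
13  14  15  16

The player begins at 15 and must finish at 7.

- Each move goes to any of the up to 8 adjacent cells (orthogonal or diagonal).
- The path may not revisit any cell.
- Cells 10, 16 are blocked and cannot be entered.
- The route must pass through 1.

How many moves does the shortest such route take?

Any route passes through 1 somewhere between 15 and 7. Summing Chebyshev distances along the two legs (15 → 1 → 7) gives a lower bound of 3 + 2 = 5 moves.
A route of 5 moves achieves this: 15 → 11 → 6 → 1 → 2 → 7.
Since 5 matches the lower bound, it is optimal.

5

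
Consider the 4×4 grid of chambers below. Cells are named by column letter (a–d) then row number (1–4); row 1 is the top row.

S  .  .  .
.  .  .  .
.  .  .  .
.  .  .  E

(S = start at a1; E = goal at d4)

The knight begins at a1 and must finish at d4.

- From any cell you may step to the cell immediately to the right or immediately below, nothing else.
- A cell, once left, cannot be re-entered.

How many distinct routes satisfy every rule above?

A right/down-only route from a1 to d4 makes exactly 3 down-moves and 3 right-moves in some order.
With no other constraints that would be C(6,3) = 20 routes.
That gives 20 routes.

20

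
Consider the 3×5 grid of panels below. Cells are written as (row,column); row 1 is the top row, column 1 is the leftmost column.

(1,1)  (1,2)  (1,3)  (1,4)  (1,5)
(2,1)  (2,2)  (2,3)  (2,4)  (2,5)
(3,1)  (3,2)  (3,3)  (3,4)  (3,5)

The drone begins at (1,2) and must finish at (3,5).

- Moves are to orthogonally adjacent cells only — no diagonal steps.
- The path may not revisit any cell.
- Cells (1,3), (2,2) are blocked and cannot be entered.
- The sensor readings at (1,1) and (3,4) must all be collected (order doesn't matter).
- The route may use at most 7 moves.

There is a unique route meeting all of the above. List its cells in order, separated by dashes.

The 7-move cap with required stops at (1,1), (3,4) leaves no slack for detours.
Route from (1,2): left to (1,1), 2× down (reaching (3,1)), 4× right (reaching (3,5)) — 7 moves in all.
Check: all required cells visited; 7 ≤ 7 moves.

(1,2) - (1,1) - (2,1) - (3,1) - (3,2) - (3,3) - (3,4) - (3,5)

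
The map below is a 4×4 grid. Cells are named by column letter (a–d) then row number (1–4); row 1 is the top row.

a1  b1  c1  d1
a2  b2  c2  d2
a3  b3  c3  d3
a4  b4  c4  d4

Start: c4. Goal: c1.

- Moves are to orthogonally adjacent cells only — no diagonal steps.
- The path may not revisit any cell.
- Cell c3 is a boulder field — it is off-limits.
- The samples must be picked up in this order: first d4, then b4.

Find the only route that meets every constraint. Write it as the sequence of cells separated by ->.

c4 -> d4 -> d3 -> d2 -> c2 -> b2 -> b3 -> b4 -> a4 -> a3 -> a2 -> a1 -> b1 -> c1

The waypoints must appear in the order d4, b4, with no cell reused.
Route from c4: right 1 to d4, up 2 to d2, left 2 to b2, down 2 to b4, left 1 to a4, up 3 to a1, right 2 to c1 — 13 moves in all.
Check: order respected (d4 at step 1, b4 at step 7).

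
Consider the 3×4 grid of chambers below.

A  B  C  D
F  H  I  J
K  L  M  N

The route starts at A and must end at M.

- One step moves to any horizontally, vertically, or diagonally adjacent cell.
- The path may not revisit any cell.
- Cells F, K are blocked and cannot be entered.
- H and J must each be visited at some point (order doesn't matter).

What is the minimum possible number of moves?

4

Any route passes through H and J in some order between A and M. Summing Chebyshev distances along each leg and taking the cheapest ordering (A → H → J → M) gives a lower bound of 1 + 2 + 1 = 4 moves.
A route of 4 moves achieves this: A → H → C → J → M.
Since 4 matches the lower bound, it is optimal.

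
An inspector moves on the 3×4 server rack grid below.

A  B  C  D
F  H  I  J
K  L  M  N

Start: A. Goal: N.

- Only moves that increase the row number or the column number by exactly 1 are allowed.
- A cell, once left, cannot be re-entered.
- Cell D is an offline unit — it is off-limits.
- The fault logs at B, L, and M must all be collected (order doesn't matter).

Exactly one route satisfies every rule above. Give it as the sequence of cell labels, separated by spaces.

Moves only go right or down, so the column and row indices never decrease.
Route from A: right to B, 2× down (reaching L), 2× right (reaching N) — 5 moves in all.
Check: all required cells visited.

A B H L M N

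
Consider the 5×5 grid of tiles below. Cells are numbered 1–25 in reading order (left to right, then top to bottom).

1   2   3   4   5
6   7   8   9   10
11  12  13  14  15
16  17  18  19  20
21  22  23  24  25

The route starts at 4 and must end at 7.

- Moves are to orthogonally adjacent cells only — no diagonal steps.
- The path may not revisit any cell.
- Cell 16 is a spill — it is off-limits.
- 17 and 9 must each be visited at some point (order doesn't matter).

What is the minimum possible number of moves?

7

Any route passes through 17 and 9 in some order between 4 and 7. Summing Manhattan distances along each leg and taking the cheapest ordering (4 → 9 → 17 → 7) gives a lower bound of 1 + 4 + 2 = 7 moves.
A route of 7 moves achieves this: 4 → 9 → 14 → 19 → 18 → 17 → 12 → 7.
Since 7 matches the lower bound, it is optimal.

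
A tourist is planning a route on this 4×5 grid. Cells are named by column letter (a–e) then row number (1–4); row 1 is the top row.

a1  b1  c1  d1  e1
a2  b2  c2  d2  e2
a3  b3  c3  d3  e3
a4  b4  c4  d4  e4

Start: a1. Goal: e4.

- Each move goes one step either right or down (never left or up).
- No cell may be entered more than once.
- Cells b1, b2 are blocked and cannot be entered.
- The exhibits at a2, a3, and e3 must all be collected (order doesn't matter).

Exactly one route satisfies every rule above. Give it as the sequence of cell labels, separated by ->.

Moves only go right or down, so the column and row indices never decrease.
Route from a1: down 2 to a3, right 4 to e3, down 1 to e4 — 7 moves in all.
Check: all required cells visited.

a1 -> a2 -> a3 -> b3 -> c3 -> d3 -> e3 -> e4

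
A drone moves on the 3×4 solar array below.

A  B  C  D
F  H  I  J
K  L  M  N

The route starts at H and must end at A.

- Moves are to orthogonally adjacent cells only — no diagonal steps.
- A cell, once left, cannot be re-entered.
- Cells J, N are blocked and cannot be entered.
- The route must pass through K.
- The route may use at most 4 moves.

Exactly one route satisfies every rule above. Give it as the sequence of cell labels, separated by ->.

H -> L -> K -> F -> A

The 4-move cap with required stops at K leaves no slack for detours.
Route from H: down 1 to L, left 1 to K, up 2 to A — 4 moves in all.
Check: all required cells visited; 4 ≤ 4 moves.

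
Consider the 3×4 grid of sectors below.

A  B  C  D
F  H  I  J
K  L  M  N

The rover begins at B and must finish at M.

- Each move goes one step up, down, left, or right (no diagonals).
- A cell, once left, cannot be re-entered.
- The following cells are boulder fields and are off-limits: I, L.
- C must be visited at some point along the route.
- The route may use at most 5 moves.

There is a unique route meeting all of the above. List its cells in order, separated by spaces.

B C D J N M

The budget equals the shortest possible length, so every move has to be on a shortest route through the required cells.
Route from B: right 2 to D, down 2 to N, left 1 to M — 5 moves in all.
Check: all required cells visited; 5 ≤ 5 moves.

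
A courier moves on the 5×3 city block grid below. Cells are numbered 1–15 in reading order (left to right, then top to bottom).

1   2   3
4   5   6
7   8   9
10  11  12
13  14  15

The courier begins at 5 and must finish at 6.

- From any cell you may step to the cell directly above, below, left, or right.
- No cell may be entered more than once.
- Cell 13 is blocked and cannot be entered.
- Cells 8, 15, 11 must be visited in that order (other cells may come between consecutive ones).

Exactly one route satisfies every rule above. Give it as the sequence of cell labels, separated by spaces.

The waypoints must appear in the order 8, 15, 11, with no cell reused.
Route from 5: down to 8, right to 9, 2× down (reaching 15), left to 14, up to 11, left to 10, 3× up (reaching 1), 2× right (reaching 3), down to 6 — 13 moves in all.
Check: order respected (8 at step 1, 15 at step 4, 11 at step 6).

5 8 9 12 15 14 11 10 7 4 1 2 3 6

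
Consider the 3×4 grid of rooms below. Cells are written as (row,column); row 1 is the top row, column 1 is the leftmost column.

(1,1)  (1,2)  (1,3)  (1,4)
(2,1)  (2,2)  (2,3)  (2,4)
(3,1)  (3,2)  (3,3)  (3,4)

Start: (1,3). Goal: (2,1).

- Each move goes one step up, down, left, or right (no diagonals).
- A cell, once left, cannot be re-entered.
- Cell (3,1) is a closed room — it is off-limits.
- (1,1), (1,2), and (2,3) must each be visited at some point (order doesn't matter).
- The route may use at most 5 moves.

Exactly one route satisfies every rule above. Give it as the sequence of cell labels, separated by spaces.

(1,3) (2,3) (2,2) (1,2) (1,1) (2,1)

The budget equals the shortest possible length, so every move has to be on a shortest route through the required cells.
Route from (1,3): down 1 to (2,3), left 1 to (2,2), up 1 to (1,2), left 1 to (1,1), down 1 to (2,1) — 5 moves in all.
Check: all required cells visited; 5 ≤ 5 moves.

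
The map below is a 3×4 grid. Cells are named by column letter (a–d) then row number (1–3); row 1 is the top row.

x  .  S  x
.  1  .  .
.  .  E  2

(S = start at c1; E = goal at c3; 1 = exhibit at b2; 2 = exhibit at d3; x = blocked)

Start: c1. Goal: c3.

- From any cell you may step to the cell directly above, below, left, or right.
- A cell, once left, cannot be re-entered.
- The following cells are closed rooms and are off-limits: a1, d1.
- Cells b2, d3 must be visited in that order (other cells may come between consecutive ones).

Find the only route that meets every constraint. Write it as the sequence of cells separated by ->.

c1 -> b1 -> b2 -> c2 -> d2 -> d3 -> c3

The waypoints must appear in the order b2, d3, with no cell reused.
Route from c1: left 1 to b1, down 1 to b2, right 2 to d2, down 1 to d3, left 1 to c3 — 6 moves in all.
Check: order respected (1 at step 2, 2 at step 5).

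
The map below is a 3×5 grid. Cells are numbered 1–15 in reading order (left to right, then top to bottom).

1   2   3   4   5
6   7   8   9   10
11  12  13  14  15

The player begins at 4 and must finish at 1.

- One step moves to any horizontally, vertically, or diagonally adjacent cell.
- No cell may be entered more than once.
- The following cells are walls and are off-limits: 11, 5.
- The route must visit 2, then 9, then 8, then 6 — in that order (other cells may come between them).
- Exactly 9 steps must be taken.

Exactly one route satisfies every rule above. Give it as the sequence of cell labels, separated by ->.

4 -> 3 -> 2 -> 7 -> 13 -> 9 -> 8 -> 12 -> 6 -> 1

The waypoints must appear in the order 2, 9, 8, 6, with no cell reused.
Route from 4: left 2 to 2, down 1 to 7, down-right 1 to 13, up-right 1 to 9, left 1 to 8, down-left 1 to 12, up-left 1 to 6, up 1 to 1 — 9 moves in all.
Check: order respected (2 at step 2, 9 at step 5, 8 at step 6, 6 at step 8); 9 moves as required.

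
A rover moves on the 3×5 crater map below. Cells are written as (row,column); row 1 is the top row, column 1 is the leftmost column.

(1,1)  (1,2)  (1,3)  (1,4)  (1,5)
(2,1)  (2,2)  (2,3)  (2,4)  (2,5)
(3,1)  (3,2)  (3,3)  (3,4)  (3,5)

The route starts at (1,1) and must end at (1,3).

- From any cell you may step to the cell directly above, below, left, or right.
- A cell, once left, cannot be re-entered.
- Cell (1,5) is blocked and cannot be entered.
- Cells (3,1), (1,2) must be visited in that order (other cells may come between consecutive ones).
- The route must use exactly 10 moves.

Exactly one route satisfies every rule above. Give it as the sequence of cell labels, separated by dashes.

The waypoints must appear in the order (3,1), (1,2), with no cell reused.
Route from (1,1): 2× down (reaching (3,1)), 3× right (reaching (3,4)), up to (2,4), 2× left (reaching (2,2)), up to (1,2), right to (1,3) — 10 moves in all.
Check: order respected ((3,1) at step 2, (1,2) at step 9); 10 moves as required.

(1,1) - (2,1) - (3,1) - (3,2) - (3,3) - (3,4) - (2,4) - (2,3) - (2,2) - (1,2) - (1,3)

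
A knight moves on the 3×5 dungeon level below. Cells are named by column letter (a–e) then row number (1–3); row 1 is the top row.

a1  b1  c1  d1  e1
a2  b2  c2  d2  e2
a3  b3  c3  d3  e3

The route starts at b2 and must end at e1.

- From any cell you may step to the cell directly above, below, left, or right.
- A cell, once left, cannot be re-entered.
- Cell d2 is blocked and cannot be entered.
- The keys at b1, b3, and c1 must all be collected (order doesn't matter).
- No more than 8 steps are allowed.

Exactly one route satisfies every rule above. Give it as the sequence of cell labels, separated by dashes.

The budget equals the shortest possible length, so every move has to be on a shortest route through the required cells.
Route from b2: down to b3, left to a3, 2× up (reaching a1), 4× right (reaching e1) — 8 moves in all.
Check: all required cells visited; 8 ≤ 8 moves.

b2 - b3 - a3 - a2 - a1 - b1 - c1 - d1 - e1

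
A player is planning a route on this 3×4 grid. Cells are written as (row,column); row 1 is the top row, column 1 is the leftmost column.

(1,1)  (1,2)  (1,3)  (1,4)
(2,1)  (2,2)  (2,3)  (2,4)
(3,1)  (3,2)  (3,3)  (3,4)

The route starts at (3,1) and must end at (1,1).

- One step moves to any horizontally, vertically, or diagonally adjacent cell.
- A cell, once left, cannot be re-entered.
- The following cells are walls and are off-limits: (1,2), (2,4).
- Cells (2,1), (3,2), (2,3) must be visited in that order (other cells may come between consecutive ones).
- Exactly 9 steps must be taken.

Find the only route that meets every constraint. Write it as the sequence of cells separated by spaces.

(3,1) (2,1) (3,2) (3,3) (3,4) (2,3) (1,4) (1,3) (2,2) (1,1)

The waypoints must appear in the order (2,1), (3,2), (2,3), with no cell reused.
Route from (3,1): up 1 to (2,1), down-right 1 to (3,2), right 2 to (3,4), up-left 1 to (2,3), up-right 1 to (1,4), left 1 to (1,3), down-left 1 to (2,2), up-left 1 to (1,1) — 9 moves in all.
Check: order respected ((2,1) at step 1, (3,2) at step 2, (2,3) at step 5); 9 moves as required.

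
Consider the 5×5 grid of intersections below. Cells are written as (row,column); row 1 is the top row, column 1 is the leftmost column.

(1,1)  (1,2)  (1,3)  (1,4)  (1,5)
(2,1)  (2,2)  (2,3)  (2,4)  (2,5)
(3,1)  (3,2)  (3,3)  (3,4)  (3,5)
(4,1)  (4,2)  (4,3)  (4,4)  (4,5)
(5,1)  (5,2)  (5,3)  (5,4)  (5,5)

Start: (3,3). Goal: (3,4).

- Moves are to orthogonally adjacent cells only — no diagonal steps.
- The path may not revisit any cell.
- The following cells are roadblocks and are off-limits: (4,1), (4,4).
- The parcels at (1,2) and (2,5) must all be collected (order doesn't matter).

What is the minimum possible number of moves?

Any route passes through (1,2) and (2,5) in some order between (3,3) and (3,4). Summing Manhattan distances along each leg and taking the cheapest ordering ((3,3) → (1,2) → (2,5) → (3,4)) gives a lower bound of 3 + 4 + 2 = 9 moves.
A route of 9 moves achieves this: (3,3) → (2,3) → (2,2) → (1,2) → (1,3) → (1,4) → (2,4) → (2,5) → (3,5) → (3,4).
Since 9 matches the lower bound, it is optimal.

9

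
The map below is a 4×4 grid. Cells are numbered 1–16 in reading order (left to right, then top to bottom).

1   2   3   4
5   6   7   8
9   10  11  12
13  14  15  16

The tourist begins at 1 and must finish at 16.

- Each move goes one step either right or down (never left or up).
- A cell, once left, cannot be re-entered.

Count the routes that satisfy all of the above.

A right/down-only route from 1 to 16 makes exactly 3 down-moves and 3 right-moves in some order.
With no other constraints that would be C(6,3) = 20 routes.
That gives 20 routes.

20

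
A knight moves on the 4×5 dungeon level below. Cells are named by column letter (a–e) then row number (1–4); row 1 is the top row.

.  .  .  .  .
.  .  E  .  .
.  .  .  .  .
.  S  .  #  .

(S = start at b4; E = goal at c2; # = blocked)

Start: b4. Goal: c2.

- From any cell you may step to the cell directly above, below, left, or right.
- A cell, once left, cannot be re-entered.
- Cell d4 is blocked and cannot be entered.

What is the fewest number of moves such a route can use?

3

The Manhattan distance from b4 to c2 is |4−2| + |2−3| = 3, so at least 3 moves are needed.
A route of 3 moves achieves this: b4 → b3 → b2 → c2.
Since 3 matches the lower bound, it is optimal.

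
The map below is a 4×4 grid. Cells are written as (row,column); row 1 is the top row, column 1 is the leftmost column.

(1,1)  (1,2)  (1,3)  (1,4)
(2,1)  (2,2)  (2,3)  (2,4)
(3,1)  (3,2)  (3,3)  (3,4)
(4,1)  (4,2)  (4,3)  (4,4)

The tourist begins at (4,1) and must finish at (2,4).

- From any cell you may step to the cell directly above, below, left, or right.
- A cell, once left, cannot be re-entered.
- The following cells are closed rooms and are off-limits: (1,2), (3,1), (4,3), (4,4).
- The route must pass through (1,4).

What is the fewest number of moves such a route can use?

Any route passes through (1,4) somewhere between (4,1) and (2,4). Summing Manhattan distances along the two legs ((4,1) → (1,4) → (2,4)) gives a lower bound of 6 + 1 = 7 moves.
A route of 7 moves achieves this: (4,1) → (4,2) → (3,2) → (2,2) → (2,3) → (1,3) → (1,4) → (2,4).
Since 7 matches the lower bound, it is optimal.

7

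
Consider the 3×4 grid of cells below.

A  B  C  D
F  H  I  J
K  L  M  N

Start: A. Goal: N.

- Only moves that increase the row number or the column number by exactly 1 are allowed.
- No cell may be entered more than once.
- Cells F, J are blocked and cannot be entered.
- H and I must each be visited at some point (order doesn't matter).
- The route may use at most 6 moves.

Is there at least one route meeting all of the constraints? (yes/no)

yes

One route that works: A → B → H → I → M → N.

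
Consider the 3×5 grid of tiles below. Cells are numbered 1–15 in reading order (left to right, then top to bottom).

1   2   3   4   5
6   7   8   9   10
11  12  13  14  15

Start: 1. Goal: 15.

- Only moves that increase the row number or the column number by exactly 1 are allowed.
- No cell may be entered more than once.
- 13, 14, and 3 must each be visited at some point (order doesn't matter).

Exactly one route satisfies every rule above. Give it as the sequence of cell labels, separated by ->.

1 -> 2 -> 3 -> 8 -> 13 -> 14 -> 15

Moves only go right or down, so the column and row indices never decrease.
Route from 1: 2× right (reaching 3), 2× down (reaching 13), 2× right (reaching 15) — 6 moves in all.
Check: all required cells visited.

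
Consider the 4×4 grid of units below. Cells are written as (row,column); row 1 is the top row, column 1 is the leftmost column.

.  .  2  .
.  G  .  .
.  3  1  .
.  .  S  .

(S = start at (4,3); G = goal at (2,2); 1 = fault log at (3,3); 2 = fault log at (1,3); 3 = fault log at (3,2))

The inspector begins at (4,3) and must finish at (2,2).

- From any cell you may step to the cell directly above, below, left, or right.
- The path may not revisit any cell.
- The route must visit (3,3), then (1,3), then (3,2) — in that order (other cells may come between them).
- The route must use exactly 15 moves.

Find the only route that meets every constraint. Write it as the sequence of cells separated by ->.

(4,3) -> (4,4) -> (3,4) -> (3,3) -> (2,3) -> (2,4) -> (1,4) -> (1,3) -> (1,2) -> (1,1) -> (2,1) -> (3,1) -> (4,1) -> (4,2) -> (3,2) -> (2,2)

The waypoints must appear in the order (3,3), (1,3), (3,2), with no cell reused.
Route from (4,3): right to (4,4), up to (3,4), left to (3,3), up to (2,3), right to (2,4), up to (1,4), 3× left (reaching (1,1)), 3× down (reaching (4,1)), right to (4,2), 2× up (reaching (2,2)) — 15 moves in all.
Check: order respected (1 at step 3, 2 at step 7, 3 at step 14); 15 moves as required.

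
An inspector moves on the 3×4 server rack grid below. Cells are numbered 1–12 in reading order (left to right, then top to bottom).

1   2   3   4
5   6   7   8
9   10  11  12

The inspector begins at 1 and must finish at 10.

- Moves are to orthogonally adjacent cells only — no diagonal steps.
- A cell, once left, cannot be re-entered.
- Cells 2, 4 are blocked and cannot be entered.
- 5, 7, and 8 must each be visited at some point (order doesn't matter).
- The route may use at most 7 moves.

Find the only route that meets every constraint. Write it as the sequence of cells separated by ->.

The budget equals the shortest possible length, so every move has to be on a shortest route through the required cells.
Route from 1: down 1 to 5, right 3 to 8, down 1 to 12, left 2 to 10 — 7 moves in all.
Check: all required cells visited; 7 ≤ 7 moves.

1 -> 5 -> 6 -> 7 -> 8 -> 12 -> 11 -> 10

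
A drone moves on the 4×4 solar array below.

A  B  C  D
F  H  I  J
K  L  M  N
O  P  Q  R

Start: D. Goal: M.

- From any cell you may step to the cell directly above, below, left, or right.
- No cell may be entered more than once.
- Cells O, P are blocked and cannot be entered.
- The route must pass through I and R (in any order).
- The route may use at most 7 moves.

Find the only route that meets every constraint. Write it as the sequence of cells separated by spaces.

The budget equals the shortest possible length, so every move has to be on a shortest route through the required cells.
Route from D: left to C, down to I, right to J, 2× down (reaching R), left to Q, up to M — 7 moves in all.
Check: all required cells visited; 7 ≤ 7 moves.

D C I J N R Q M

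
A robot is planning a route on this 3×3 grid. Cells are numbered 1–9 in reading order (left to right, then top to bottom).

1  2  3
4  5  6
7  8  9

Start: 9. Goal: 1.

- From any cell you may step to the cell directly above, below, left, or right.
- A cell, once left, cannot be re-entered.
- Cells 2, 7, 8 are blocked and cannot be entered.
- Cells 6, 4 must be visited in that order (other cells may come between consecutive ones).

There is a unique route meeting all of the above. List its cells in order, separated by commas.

The waypoints must appear in the order 6, 4, with no cell reused.
Route from 9: up 1 to 6, left 2 to 4, up 1 to 1 — 4 moves in all.
Check: order respected (6 at step 1, 4 at step 3).

9, 6, 5, 4, 1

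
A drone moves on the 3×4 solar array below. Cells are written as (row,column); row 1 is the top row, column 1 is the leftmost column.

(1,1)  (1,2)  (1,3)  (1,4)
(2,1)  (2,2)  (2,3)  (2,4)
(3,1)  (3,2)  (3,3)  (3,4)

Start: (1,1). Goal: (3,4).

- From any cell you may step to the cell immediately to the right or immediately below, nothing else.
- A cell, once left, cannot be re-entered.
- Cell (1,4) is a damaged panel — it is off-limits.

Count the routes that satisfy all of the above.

A right/down-only route from (1,1) to (3,4) makes exactly 2 down-moves and 3 right-moves in some order.
With no other constraints that would be C(5,2) = 10 routes.
Subtract routes through each blocked cell (inclusion–exclusion for overlaps): − through (1,4): 1 → 9.
That gives 9 routes.

9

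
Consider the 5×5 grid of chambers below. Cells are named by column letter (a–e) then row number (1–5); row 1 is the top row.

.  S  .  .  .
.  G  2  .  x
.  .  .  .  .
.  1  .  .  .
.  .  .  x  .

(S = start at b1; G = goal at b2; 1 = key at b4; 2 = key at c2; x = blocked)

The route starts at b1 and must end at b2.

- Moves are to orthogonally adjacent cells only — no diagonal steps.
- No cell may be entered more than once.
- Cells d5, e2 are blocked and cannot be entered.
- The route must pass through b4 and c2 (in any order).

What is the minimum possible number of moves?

Any route passes through b4 and c2 in some order between b1 and b2. Summing Manhattan distances along each leg and taking the cheapest ordering (b1 → b4 → c2 → b2) gives a lower bound of 3 + 3 + 1 = 7 moves.
A route of 7 moves achieves this: b1 → c1 → c2 → c3 → c4 → b4 → b3 → b2.
Since 7 matches the lower bound, it is optimal.

7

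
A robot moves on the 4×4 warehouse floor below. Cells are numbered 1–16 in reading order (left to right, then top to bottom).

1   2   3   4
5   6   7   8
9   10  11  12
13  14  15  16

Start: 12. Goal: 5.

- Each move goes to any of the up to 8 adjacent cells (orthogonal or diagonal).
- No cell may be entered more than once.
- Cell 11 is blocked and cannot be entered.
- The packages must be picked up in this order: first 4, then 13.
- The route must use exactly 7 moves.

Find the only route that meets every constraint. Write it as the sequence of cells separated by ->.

The waypoints must appear in the order 4, 13, with no cell reused.
Route from 12: up 2 to 4, down-left 3 to 13, up 2 to 5 — 7 moves in all.
Check: order respected (4 at step 2, 13 at step 5); 7 moves as required.

12 -> 8 -> 4 -> 7 -> 10 -> 13 -> 9 -> 5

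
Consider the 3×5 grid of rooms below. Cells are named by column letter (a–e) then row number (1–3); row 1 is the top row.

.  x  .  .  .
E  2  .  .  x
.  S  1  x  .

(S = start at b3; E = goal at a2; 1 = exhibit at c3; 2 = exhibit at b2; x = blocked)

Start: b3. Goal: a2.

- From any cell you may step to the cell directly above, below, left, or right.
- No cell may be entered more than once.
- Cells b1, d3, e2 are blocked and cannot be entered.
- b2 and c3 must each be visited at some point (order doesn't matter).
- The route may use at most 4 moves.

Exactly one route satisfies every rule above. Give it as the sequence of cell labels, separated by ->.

The 4-move cap with required stops at b2, c3 leaves no slack for detours.
Route from b3: right 1 to c3, up 1 to c2, left 2 to a2 — 4 moves in all.
Check: all required cells visited; 4 ≤ 4 moves.

b3 -> c3 -> c2 -> b2 -> a2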